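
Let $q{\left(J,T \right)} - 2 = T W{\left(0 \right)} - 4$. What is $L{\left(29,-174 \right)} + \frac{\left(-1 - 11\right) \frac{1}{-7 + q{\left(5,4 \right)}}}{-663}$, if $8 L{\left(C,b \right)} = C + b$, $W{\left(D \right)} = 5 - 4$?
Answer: $- \frac{160257}{8840} \approx -18.129$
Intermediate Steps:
$W{\left(D \right)} = 1$ ($W{\left(D \right)} = 5 - 4 = 1$)
$q{\left(J,T \right)} = -2 + T$ ($q{\left(J,T \right)} = 2 + \left(T 1 - 4\right) = 2 + \left(T - 4\right) = 2 + \left(-4 + T\right) = -2 + T$)
$L{\left(C,b \right)} = \frac{C}{8} + \frac{b}{8}$ ($L{\left(C,b \right)} = \frac{C + b}{8} = \frac{C}{8} + \frac{b}{8}$)
$L{\left(29,-174 \right)} + \frac{\left(-1 - 11\right) \frac{1}{-7 + q{\left(5,4 \right)}}}{-663} = \left(\frac{1}{8} \cdot 29 + \frac{1}{8} \left(-174\right)\right) + \frac{\left(-1 - 11\right) \frac{1}{-7 + \left(-2 + 4\right)}}{-663} = \left(\frac{29}{8} - \frac{87}{4}\right) - \frac{\left(-12\right) \frac{1}{-7 + 2}}{663} = - \frac{145}{8} - \frac{\left(-12\right) \frac{1}{-5}}{663} = - \frac{145}{8} - \frac{\left(-12\right) \left(- \frac{1}{5}\right)}{663} = - \frac{145}{8} - \frac{4}{1105} = - \frac{160257}{8840}$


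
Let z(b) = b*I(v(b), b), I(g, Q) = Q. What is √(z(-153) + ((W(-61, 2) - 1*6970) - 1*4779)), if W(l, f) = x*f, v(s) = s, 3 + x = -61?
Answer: 62*√3 ≈ 107.39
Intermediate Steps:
x = -64 (x = -3 - 61 = -64)
W(l, f) = -64*f
z(b) = b² (z(b) = b*b = b²)
√(z(-153) + ((W(-61, 2) - 1*6970) - 1*4779)) = √((-153)² + ((-64*2 - 1*6970) - 1*4779)) = √(23409 + ((-128 - 6970) - 4779)) = √(23409 + (-7098 - 4779)) = √(23409 - 11877) = √11532 = 62*√3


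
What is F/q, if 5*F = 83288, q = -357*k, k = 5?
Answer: -83288/8925 ≈ -9.3320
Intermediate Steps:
q = -1785 (q = -357*5 = -1785)
F = 83288/5 (F = (1/5)*83288 = 83288/5 ≈ 16658.)
F/q = (83288/5)/(-1785) = (83288/5)*(-1/1785) = -83288/8925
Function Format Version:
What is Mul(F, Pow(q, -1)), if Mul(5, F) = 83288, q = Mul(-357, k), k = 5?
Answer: Rational(-83288, 8925) ≈ -9.3320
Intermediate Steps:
q = -1785 (q = Mul(-357, 5) = -1785)
F = Rational(83288, 5) (F = Mul(Rational(1, 5), 83288) = Rational(83288, 5) ≈ 16658.)
Mul(F, Pow(q, -1)) = Mul(Rational(83288, 5), Pow(-1785, -1)) = Mul(Rational(83288, 5), Rational(-1, 1785)) = Rational(-83288, 8925)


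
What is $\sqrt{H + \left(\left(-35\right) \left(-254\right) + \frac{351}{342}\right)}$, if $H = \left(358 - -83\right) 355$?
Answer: $\frac{\sqrt{238904062}}{38} \approx 406.75$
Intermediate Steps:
$H = 156555$ ($H = \left(358 + 83\right) 355 = 441 \cdot 355 = 156555$)
$\sqrt{H + \left(\left(-35\right) \left(-254\right) + \frac{351}{342}\right)} = \sqrt{156555 + \left(\left(-35\right) \left(-254\right) + \frac{351}{342}\right)} = \sqrt{156555 + \left(8890 + 351 \cdot \frac{1}{342}\right)} = \sqrt{156555 + \left(8890 + \frac{39}{38}\right)} = \sqrt{156555 + \frac{337859}{38}} = \sqrt{\frac{6286949}{38}} = \frac{\sqrt{238904062}}{38}$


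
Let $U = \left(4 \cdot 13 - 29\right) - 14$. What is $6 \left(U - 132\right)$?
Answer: $-738$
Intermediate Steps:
$U = 9$ ($U = \left(52 - 29\right) - 14 = 23 - 14 = 9$)
$6 \left(U - 132\right) = 6 \left(9 - 132\right) = 6 \left(-123\right) = -738$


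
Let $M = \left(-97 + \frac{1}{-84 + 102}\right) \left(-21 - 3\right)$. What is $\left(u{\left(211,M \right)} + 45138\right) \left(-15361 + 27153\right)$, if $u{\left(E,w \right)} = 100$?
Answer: $533446496$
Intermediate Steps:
$M = \frac{6980}{3}$ ($M = \left(-97 + \frac{1}{18}\right) \left(-24\right) = \left(- \frac{1745}{18}\right) \left(-24\right) = \frac{6980}{3} \approx 2326.7$)
$\left(u{\left(211,M \right)} + 45138\right) \left(-15361 + 27153\right) = \left(100 + 45138\right) \left(-15361 + 27153\right) = 45238 \cdot 11792 = 533446496$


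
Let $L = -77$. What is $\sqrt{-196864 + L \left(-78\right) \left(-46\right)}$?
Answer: $2 i \sqrt{118285} \approx 687.85 i$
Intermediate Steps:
$\sqrt{-196864 + L \left(-78\right) \left(-46\right)} = \sqrt{-196864 + \left(-77\right) \left(-78\right) \left(-46\right)} = \sqrt{-196864 + 6006 \left(-46\right)} = \sqrt{-196864 - 276276} = \sqrt{-473140} = 2 i \sqrt{118285}$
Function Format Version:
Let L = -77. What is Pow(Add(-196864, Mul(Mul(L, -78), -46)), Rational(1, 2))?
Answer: Mul(2, I, Pow(118285, Rational(1, 2))) ≈ Mul(687.85, I)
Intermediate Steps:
Pow(Add(-196864, Mul(Mul(L, -78), -46)), Rational(1, 2)) = Pow(Add(-196864, Mul(Mul(-77, -78), -46)), Rational(1, 2)) = Pow(Add(-196864, Mul(6006, -46)), Rational(1, 2)) = Pow(Add(-196864, -276276), Rational(1, 2)) = Pow(-473140, Rational(1, 2)) = Mul(2, I, Pow(118285, Rational(1, 2)))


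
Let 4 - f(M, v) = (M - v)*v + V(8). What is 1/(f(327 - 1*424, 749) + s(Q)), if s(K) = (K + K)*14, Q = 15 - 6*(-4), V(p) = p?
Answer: 1/634742 ≈ 1.5754e-6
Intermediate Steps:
Q = 39 (Q = 15 + 24 = 39)
s(K) = 28*K (s(K) = (2*K)*14 = 28*K)
f(M, v) = -4 - v*(M - v) (f(M, v) = 4 - ((M - v)*v + 8) = 4 - (v*(M - v) + 8) = 4 - (8 + v*(M - v)) = 4 + (-8 - v*(M - v)) = -4 - v*(M - v))
1/(f(327 - 1*424, 749) + s(Q)) = 1/((-4 + 749**2 - 1*(327 - 1*424)*749) + 28*39) = 1/((-4 + 561001 - 1*(327 - 424)*749) + 1092) = 1/((-4 + 561001 - 1*(-97)*749) + 1092) = 1/((-4 + 561001 + 72653) + 1092) = 1/(633650 + 1092) = 1/634742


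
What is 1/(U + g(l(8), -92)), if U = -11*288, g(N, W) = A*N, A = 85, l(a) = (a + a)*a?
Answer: 1/7712 ≈ 0.00012967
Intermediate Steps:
l(a) = 2*a**2 (l(a) = (2*a)*a = 2*a**2)
g(N, W) = 85*N
U = -3168
1/(U + g(l(8), -92)) = 1/(-3168 + 85*(2*8**2)) = 1/(-3168 + 85*(2*64)) = 1/(-3168 + 85*128) = 1/(-3168 + 10880) = 1/7712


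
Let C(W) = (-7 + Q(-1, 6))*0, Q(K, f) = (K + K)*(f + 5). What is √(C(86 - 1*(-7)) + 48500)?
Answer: 10*√485 ≈ 220.23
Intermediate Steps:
Q(K, f) = 2*K*(5 + f) (Q(K, f) = (2*K)*(5 + f) = 2*K*(5 + f))
C(W) = 0 (C(W) = (-7 + 2*(-1)*(5 + 6))*0 = (-7 + 2*(-1)*11)*0 = (-7 - 22)*0 = -29*0 = 0)
√(C(86 - 1*(-7)) + 48500) = √(0 + 48500) = √48500 = 10*√485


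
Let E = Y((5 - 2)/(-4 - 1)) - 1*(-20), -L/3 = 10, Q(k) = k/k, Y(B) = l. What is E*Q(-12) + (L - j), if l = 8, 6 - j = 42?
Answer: 34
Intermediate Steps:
j = -36 (j = 6 - 1*42 = 6 - 42 = -36)
Y(B) = 8
Q(k) = 1
L = -30 (L = -3*10 = -30)
E = 28 (E = 8 - 1*(-20) = 8 + 20 = 28)
E*Q(-12) + (L - j) = 28*1 + (-30 - 1*(-36)) = 28 + (-30 + 36) = 28 + 6 = 34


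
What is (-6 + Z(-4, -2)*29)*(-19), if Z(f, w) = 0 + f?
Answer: 2318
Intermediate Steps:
Z(f, w) = f
(-6 + Z(-4, -2)*29)*(-19) = (-6 - 4*29)*(-19) = (-6 - 116)*(-19) = -122*(-19) = 2318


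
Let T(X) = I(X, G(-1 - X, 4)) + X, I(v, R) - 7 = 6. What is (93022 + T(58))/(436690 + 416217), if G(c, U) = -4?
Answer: 8463/77537 ≈ 0.10915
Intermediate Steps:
I(v, R) = 13 (I(v, R) = 7 + 6 = 13)
T(X) = 13 + X
(93022 + T(58))/(436690 + 416217) = (93022 + (13 + 58))/(436690 + 416217) = (93022 + 71)/852907 = 93093*(1/852907) = 8463/77537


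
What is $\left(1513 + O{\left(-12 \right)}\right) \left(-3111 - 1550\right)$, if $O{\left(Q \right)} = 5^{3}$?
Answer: $-7634718$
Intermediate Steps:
$O{\left(Q \right)} = 125$
$\left(1513 + O{\left(-12 \right)}\right) \left(-3111 - 1550\right) = \left(1513 + 125\right) \left(-3111 - 1550\right) = 1638 \left(-4661\right) = -7634718$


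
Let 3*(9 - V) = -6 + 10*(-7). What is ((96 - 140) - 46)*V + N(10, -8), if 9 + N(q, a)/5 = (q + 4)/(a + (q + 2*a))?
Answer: -3140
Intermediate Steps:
N(q, a) = -45 + 5*(4 + q)/(q + 3*a) (N(q, a) = -45 + 5*((q + 4)/(a + (q + 2*a))) = -45 + 5*((4 + q)/(q + 3*a)) = -45 + 5*(4 + q)/(q + 3*a))
V = 103/3 (V = 9 - (-6 + 10*(-7))/3 = 9 - (-6 - 70)/3 = 9 - ⅓*(-76) = 9 + 76/3 = 103/3 ≈ 34.333)
((96 - 140) - 46)*V + N(10, -8) = ((96 - 140) - 46)*(103/3) + 5*(4 - 27*(-8) - 8*10)/(10 + 3*(-8)) = (-44 - 46)*(103/3) + 5*(4 + 216 - 80)/(10 - 24) = -90*103/3 + 5*140/(-14) = -3090 + 5*(-1/14)*140 = -3090 - 50 = -3140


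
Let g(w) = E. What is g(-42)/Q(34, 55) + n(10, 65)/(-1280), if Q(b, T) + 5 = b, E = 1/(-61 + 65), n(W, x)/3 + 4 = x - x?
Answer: 167/9280 ≈ 0.017996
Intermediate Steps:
n(W, x) = -12 (n(W, x) = -12 + 3*(x - x) = -12 + 3*0 = -12 + 0 = -12)
E = 1/4 ≈ 0.25000
Q(b, T) = -5 + b
g(w) = 1/4
g(-42)/Q(34, 55) + n(10, 65)/(-1280) = 1/(4*(-5 + 34)) - 12/(-1280) = (1/4)/29 - 12*(-1/1280) = (1/4)*(1/29) + 3/320 = 1/116 + 3/320 = 167/9280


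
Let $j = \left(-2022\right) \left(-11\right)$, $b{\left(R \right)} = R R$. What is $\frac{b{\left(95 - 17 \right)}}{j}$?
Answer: $\frac{1014}{3707} \approx 0.27354$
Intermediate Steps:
$b{\left(R \right)} = R^{2}$
$j = 22242$
$\frac{b{\left(95 - 17 \right)}}{j} = \frac{\left(95 - 17\right)^{2}}{22242} = 78^{2} \cdot \frac{1}{22242} = 6084 \cdot \frac{1}{22242} = \frac{1014}{3707}$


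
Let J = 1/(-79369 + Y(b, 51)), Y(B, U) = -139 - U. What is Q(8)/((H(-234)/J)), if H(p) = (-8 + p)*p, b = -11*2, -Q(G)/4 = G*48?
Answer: 128/375438921 ≈ 3.4093e-7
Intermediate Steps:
Q(G) = -192*G (Q(G) = -4*G*48 = -192*G)
b = -22
H(p) = p*(-8 + p)
J = -1/79559 (J = 1/(-79369 + (-139 - 1*51)) = 1/(-79369 + (-139 - 51)) = 1/(-79369 - 190) = 1/(-79559) = -1/79559 ≈ -1.2569e-5)
Q(8)/((H(-234)/J)) = (-192*8)/(((-234*(-8 - 234))/(-1/79559))) = -1536/(-234*(-242)*(-79559)) = -1536/(56628*(-79559)) = -1536/(-4505267052) = -1536*(-1/4505267052) = 128/375438921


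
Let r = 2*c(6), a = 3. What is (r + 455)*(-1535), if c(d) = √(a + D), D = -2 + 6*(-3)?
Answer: -698425 - 3070*I*√17 ≈ -6.9843e+5 - 12658.0*I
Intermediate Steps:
D = -20 (D = -2 - 18 = -20)
c(d) = I*√17 (c(d) = √(3 - 20) = √(-17) = I*√17)
r = 2*I*√17 (r = 2*(I*√17) = 2*I*√17 ≈ 8.2462*I)
(r + 455)*(-1535) = (2*I*√17 + 455)*(-1535) = (455 + 2*I*√17)*(-1535) = -698425 - 3070*I*√17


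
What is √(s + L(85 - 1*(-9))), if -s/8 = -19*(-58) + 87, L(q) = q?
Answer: I*√9418 ≈ 97.046*I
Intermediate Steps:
s = -9512 (s = -8*(-19*(-58) + 87) = -8*(1102 + 87) = -8*1189 = -9512)
√(s + L(85 - 1*(-9))) = √(-9512 + (85 - 1*(-9))) = √(-9512 + (85 + 9)) = √(-9512 + 94) = √(-9418) = I*√9418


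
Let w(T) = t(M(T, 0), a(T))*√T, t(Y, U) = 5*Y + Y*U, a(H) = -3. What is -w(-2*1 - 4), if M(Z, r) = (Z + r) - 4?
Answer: 20*I*√6 ≈ 48.99*I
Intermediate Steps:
M(Z, r) = -4 + Z + r
t(Y, U) = 5*Y + U*Y
w(T) = √T*(-8 + 2*T) (w(T) = ((-4 + T + 0)*(5 - 3))*√T = ((-4 + T)*2)*√T = (-8 + 2*T)*√T = √T*(-8 + 2*T))
-w(-2*1 - 4) = -2*√(-2*1 - 4)*(-4 + (-2*1 - 4)) = -2*√(-2 - 4)*(-4 + (-2 - 4)) = -2*√(-6)*(-4 - 6) = -2*I*√6*(-10) = -(-20)*I*√6 = 20*I*√6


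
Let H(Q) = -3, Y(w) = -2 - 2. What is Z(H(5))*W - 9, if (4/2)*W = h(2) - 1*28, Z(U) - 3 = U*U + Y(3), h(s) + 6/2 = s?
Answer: -125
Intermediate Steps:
Y(w) = -4
h(s) = -3 + s
Z(U) = -1 + U**2 (Z(U) = 3 + (U*U - 4) = 3 + (U**2 - 4) = 3 + (-4 + U**2) = -1 + U**2)
W = -29/2 (W = ((-3 + 2) - 1*28)/2 = (-1 - 28)/2 = (1/2)*(-29) = -29/2 ≈ -14.500)
Z(H(5))*W - 9 = (-1 + (-3)**2)*(-29/2) - 9 = (-1 + 9)*(-29/2) - 9 = 8*(-29/2) - 9 = -116 - 9 = -125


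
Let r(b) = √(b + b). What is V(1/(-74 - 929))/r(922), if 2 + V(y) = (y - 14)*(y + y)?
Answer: -991966*√461/463770149 ≈ -0.045924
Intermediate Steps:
r(b) = √2*√b (r(b) = √(2*b) = √2*√b)
V(y) = -2 + 2*y*(-14 + y) (V(y) = -2 + (y - 14)*(y + y) = -2 + (-14 + y)*(2*y) = -2 + 2*y*(-14 + y))
V(1/(-74 - 929))/r(922) = (-2 - 28/(-74 - 929) + 2*(1/(-74 - 929))²)/((√2*√922)) = (-2 - 28/(-1003) + 2*(1/(-1003))²)/((2*√461)) = (-2 - 28*(-1/1003) + 2*(-1/1003)²)*(√461/922) = (-2 + 28/1003 + 2*(1/1006009))*(√461/922) = (-2 + 28/1003 + 2/1006009)*(√461/922) = -991966*√461/463770149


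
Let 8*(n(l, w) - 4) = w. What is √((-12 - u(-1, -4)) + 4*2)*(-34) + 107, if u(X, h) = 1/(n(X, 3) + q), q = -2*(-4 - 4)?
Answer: 107 - 68*I*√26895/163 ≈ 107.0 - 68.416*I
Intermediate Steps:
n(l, w) = 4 + w/8
q = 16 (q = -2*(-8) = 16)
u(X, h) = 8/163 (u(X, h) = 1/((4 + (⅛)*3) + 16) = 1/((4 + 3/8) + 16) = 1/(35/8 + 16) = 1/(163/8) = 8/163)
√((-12 - u(-1, -4)) + 4*2)*(-34) + 107 = √((-12 - 1*8/163) + 4*2)*(-34) + 107 = √((-12 - 8/163) + 8)*(-34) + 107 = √(-1964/163 + 8)*(-34) + 107 = √(-660/163)*(-34) + 107 = (2*I*√26895/163)*(-34) + 107 = -68*I*√26895/163 + 107 = 107 - 68*I*√26895/163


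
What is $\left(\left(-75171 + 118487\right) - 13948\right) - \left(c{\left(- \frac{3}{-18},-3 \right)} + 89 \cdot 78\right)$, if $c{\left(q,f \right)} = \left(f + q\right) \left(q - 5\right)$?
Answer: $\frac{806843}{36} \approx 22412.0$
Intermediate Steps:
$c{\left(q,f \right)} = \left(-5 + q\right) \left(f + q\right)$ ($c{\left(q,f \right)} = \left(f + q\right) \left(-5 + q\right) = \left(-5 + q\right) \left(f + q\right)$)
$\left(\left(-75171 + 118487\right) - 13948\right) - \left(c{\left(- \frac{3}{-18},-3 \right)} + 89 \cdot 78\right) = \left(\left(-75171 + 118487\right) - 13948\right) - \left(\left(\left(- \frac{3}{-18}\right)^{2} - -15 - 5 \left(- \frac{3}{-18}\right) - 3 \left(- \frac{3}{-18}\right)\right) + 89 \cdot 78\right) = \left(43316 - 13948\right) - \left(\left(\left(\left(-3\right) \left(- \frac{1}{18}\right)\right)^{2} + 15 - 5 \left(\left(-3\right) \left(- \frac{1}{18}\right)\right) - 3 \left(\left(-3\right) \left(- \frac{1}{18}\right)\right)\right) + 6942\right) = 29368 - \left(\left(\left(\frac{1}{6}\right)^{2} + 15 - \frac{5}{6} - \frac{1}{2}\right) + 6942\right) = 29368 - \left(\left(\frac{1}{36} + 15 - \frac{5}{6} - \frac{1}{2}\right) + 6942\right) = 29368 - \left(\frac{493}{36} + 6942\right) = 29368 - \frac{250405}{36} = \frac{806843}{36}$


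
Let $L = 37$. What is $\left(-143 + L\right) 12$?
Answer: $-1272$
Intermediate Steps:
$\left(-143 + L\right) 12 = \left(-143 + 37\right) 12 = \left(-106\right) 12 = -1272$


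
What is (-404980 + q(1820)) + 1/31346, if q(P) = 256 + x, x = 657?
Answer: -12665884181/31346 ≈ -4.0407e+5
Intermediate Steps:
q(P) = 913 (q(P) = 256 + 657 = 913)
(-404980 + q(1820)) + 1/31346 = (-404980 + 913) + 1/31346 = -404067 + 1/31346 = -12665884181/31346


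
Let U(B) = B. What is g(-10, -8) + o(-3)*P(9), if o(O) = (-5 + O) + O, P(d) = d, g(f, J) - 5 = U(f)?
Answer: -104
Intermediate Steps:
g(f, J) = 5 + f
o(O) = -5 + 2*O
g(-10, -8) + o(-3)*P(9) = (5 - 10) + (-5 + 2*(-3))*9 = -5 + (-5 - 6)*9 = -5 - 11*9 = -5 - 99 = -104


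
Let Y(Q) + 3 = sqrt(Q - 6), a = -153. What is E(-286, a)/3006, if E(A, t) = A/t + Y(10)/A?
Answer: 81949/131536548 ≈ 0.00062301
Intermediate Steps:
Y(Q) = -3 + sqrt(-6 + Q) (Y(Q) = -3 + sqrt(Q - 6) = -3 + sqrt(-6 + Q))
E(A, t) = -1/A + A/t (E(A, t) = A/t + (-3 + sqrt(-6 + 10))/A = A/t + (-3 + sqrt(4))/A = A/t + (-3 + 2)/A = A/t - 1/A = -1/A + A/t)
E(-286, a)/3006 = (-1/(-286) - 286/(-153))/3006 = (-1*(-1/286) - 286*(-1/153))*(1/3006) = (1/286 + 286/153)*(1/3006) = (81949/43758)*(1/3006) = 81949/131536548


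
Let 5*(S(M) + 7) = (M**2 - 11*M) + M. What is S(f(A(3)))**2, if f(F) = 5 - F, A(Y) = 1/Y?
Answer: 290521/2025 ≈ 143.47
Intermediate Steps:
A(Y) = 1/Y
S(M) = -7 - 2*M + M**2/5 (S(M) = -7 + ((M**2 - 11*M) + M)/5 = -7 + (M**2 - 10*M)/5 = -7 + (-2*M + M**2/5) = -7 - 2*M + M**2/5)
S(f(A(3)))**2 = (-7 - 2*(5 - 1/3) + (5 - 1/3)**2/5)**2 = (-7 - 2*14/3 + (14/3)**2/5)**2 = (-7 - 28/3 + (1/5)*(196/9))**2 = (-7 - 28/3 + 196/45)**2 = (-539/45)**2 = 290521/2025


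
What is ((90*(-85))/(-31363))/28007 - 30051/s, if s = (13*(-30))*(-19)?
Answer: -8798749034697/2169607346270 ≈ -4.0555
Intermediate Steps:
s = 7410 (s = -390*(-19) = 7410)
((90*(-85))/(-31363))/28007 - 30051/s = ((90*(-85))/(-31363))/28007 - 30051/7410 = -7650*(-1/31363)*(1/28007) - 30051*1/7410 = (7650/31363)*(1/28007) - 10017/2470 = 7650/878383541 - 10017/2470 = -8798749034697/2169607346270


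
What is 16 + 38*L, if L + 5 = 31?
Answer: 1004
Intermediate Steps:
L = 26 (L = -5 + 31 = 26)
16 + 38*L = 16 + 38*26 = 16 + 988 = 1004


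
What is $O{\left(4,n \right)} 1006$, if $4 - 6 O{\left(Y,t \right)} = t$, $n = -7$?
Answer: $\frac{5533}{3} \approx 1844.3$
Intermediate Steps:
$O{\left(Y,t \right)} = \frac{2}{3} - \frac{t}{6}$
$O{\left(4,n \right)} 1006 = \left(\frac{2}{3} - - \frac{7}{6}\right) 1006 = \left(\frac{2}{3} + \frac{7}{6}\right) 1006 = \frac{11}{6} \cdot 1006 = \frac{5533}{3}$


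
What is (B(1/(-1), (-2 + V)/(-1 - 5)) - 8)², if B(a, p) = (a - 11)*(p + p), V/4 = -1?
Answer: 1024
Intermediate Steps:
V = -4 (V = 4*(-1) = -4)
B(a, p) = 2*p*(-11 + a) (B(a, p) = (-11 + a)*(2*p) = 2*p*(-11 + a))
(B(1/(-1), (-2 + V)/(-1 - 5)) - 8)² = (2*((-2 - 4)/(-1 - 5))*(-11 + 1/(-1)) - 8)² = (2*(-6/(-6))*(-11 - 1) - 8)² = (2*(-6*(-⅙))*(-12) - 8)² = (2*1*(-12) - 8)² = (-24 - 8)² = (-32)² = 1024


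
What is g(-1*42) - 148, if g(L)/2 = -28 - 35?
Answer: -274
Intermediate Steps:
g(L) = -126 (g(L) = 2*(-28 - 35) = 2*(-63) = -126)
g(-1*42) - 148 = -126 - 148 = -274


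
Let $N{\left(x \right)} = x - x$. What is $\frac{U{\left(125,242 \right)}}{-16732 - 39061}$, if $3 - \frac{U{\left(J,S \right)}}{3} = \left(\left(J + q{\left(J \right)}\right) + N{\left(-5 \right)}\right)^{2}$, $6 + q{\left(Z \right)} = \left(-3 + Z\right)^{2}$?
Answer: $\frac{675270018}{55793} \approx 12103.0$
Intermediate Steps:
$q{\left(Z \right)} = -6 + \left(-3 + Z\right)^{2}$
$N{\left(x \right)} = 0$
$U{\left(J,S \right)} = 9 - 3 \left(-6 + J + \left(-3 + J\right)^{2}\right)^{2}$ ($U{\left(J,S \right)} = 9 - 3 \left(\left(J + \left(-6 + \left(-3 + J\right)^{2}\right)\right) + 0\right)^{2} = 9 - 3 \left(\left(-6 + J + \left(-3 + J\right)^{2}\right) + 0\right)^{2} = 9 - 3 \left(-6 + J + \left(-3 + J\right)^{2}\right)^{2}$)
$\frac{U{\left(125,242 \right)}}{-16732 - 39061} = \frac{9 - 3 \left(-6 + 125 + \left(-3 + 125\right)^{2}\right)^{2}}{-16732 - 39061} = \frac{9 - 3 \left(-6 + 125 + 122^{2}\right)^{2}}{-55793} = \left(9 - 3 \left(-6 + 125 + 14884\right)^{2}\right) \left(- \frac{1}{55793}\right) = \left(9 - 3 \cdot 15003^{2}\right) \left(- \frac{1}{55793}\right) = \left(9 - 675270027\right) \left(- \frac{1}{55793}\right) = \left(-675270018\right) \left(- \frac{1}{55793}\right) = \frac{675270018}{55793}$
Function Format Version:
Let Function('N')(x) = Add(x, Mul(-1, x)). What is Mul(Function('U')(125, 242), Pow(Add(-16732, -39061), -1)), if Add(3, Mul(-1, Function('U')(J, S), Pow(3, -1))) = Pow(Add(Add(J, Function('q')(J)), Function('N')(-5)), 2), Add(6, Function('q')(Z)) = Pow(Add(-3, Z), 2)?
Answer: Rational(675270018, 55793) ≈ 12103.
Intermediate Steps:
Function('q')(Z) = Add(-6, Pow(Add(-3, Z), 2))
Function('N')(x) = 0
Function('U')(J, S) = Add(9, Mul(-3, Pow(Add(-6, J, Pow(Add(-3, J), 2)), 2))) (Function('U')(J, S) = Add(9, Mul(-3, Pow(Add(Add(J, Add(-6, Pow(Add(-3, J), 2))), 0), 2))) = Add(9, Mul(-3, Pow(Add(Add(-6, J, Pow(Add(-3, J), 2)), 0), 2))) = Add(9, Mul(-3, Pow(Add(-6, J, Pow(Add(-3, J), 2)), 2))))
Mul(Function('U')(125, 242), Pow(Add(-16732, -39061), -1)) = Mul(Add(9, Mul(-3, Pow(Add(-6, 125, Pow(Add(-3, 125), 2)), 2))), Pow(Add(-16732, -39061), -1)) = Mul(Add(9, Mul(-3, Pow(Add(-6, 125, Pow(122, 2)), 2))), Pow(-55793, -1)) = Mul(Add(9, Mul(-3, Pow(Add(-6, 125, 14884), 2))), Rational(-1, 55793)) = Mul(Add(9, Mul(-3, Pow(15003, 2))), Rational(-1, 55793)) = Mul(Add(9, Mul(-3, 225090009)), Rational(-1, 55793)) = Mul(Add(9, -675270027), Rational(-1, 55793)) = Mul(-675270018, Rational(-1, 55793)) = Rational(675270018, 55793)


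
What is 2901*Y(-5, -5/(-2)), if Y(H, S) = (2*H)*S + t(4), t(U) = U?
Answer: -60921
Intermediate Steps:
Y(H, S) = 4 + 2*H*S (Y(H, S) = (2*H)*S + 4 = 2*H*S + 4 = 4 + 2*H*S)
2901*Y(-5, -5/(-2)) = 2901*(4 + 2*(-5)*(-5/(-2))) = 2901*(4 + 2*(-5)*(-5*(-1/2))) = 2901*(4 + 2*(-5)*(5/2)) = 2901*(4 - 25) = 2901*(-21) = -60921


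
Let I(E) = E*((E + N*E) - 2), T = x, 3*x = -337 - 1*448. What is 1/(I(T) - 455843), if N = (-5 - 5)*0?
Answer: -9/3481652 ≈ -2.5850e-6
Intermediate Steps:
N = 0 (N = -10*0 = 0)
x = -785/3 (x = (-337 - 1*448)/3 = (-337 - 448)/3 = (⅓)*(-785) = -785/3 ≈ -261.67)
T = -785/3 ≈ -261.67
I(E) = E*(-2 + E) (I(E) = E*((E + 0*E) - 2) = E*((E + 0) - 2) = E*(E - 2) = E*(-2 + E))
1/(I(T) - 455843) = 1/(-785*(-2 - 785/3)/3 - 455843) = 1/(-785/3*(-791/3) - 455843) = 1/(620935/9 - 455843) = 1/(-3481652/9) = -9/3481652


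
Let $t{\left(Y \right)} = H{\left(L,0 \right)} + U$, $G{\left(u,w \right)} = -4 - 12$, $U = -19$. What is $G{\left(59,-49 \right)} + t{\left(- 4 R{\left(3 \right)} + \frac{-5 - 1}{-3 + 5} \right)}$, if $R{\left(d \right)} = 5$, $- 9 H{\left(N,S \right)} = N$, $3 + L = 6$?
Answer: $- \frac{106}{3} \approx -35.333$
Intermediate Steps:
$L = 3$ ($L = -3 + 6 = 3$)
$H{\left(N,S \right)} = - \frac{N}{9}$
$G{\left(u,w \right)} = -16$
$t{\left(Y \right)} = - \frac{58}{3}$ ($t{\left(Y \right)} = \left(- \frac{1}{9}\right) 3 - 19 = - \frac{1}{3} - 19 = - \frac{58}{3}$)
$G{\left(59,-49 \right)} + t{\left(- 4 R{\left(3 \right)} + \frac{-5 - 1}{-3 + 5} \right)} = -16 - \frac{58}{3} = - \frac{106}{3}$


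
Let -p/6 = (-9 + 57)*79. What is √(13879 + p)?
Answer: I*√8873 ≈ 94.197*I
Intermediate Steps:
p = -22752 (p = -6*(-9 + 57)*79 = -288*79 = -6*3792 = -22752)
√(13879 + p) = √(13879 - 22752) = √(-8873) = I*√8873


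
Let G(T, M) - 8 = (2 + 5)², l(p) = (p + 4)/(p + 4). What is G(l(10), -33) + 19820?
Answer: 19877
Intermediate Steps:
l(p) = 1 (l(p) = (4 + p)/(4 + p) = 1)
G(T, M) = 57 (G(T, M) = 8 + (2 + 5)² = 8 + 7² = 8 + 49 = 57)
G(l(10), -33) + 19820 = 57 + 19820 = 19877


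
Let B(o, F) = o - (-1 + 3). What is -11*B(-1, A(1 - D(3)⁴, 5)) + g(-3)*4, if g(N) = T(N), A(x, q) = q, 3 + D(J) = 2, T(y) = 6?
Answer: 57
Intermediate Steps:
D(J) = -1 (D(J) = -3 + 2 = -1)
g(N) = 6
B(o, F) = -2 + o (B(o, F) = o - 1*2 = o - 2 = -2 + o)
-11*B(-1, A(1 - D(3)⁴, 5)) + g(-3)*4 = -11*(-2 - 1) + 6*4 = -11*(-3) + 24 = 33 + 24 = 57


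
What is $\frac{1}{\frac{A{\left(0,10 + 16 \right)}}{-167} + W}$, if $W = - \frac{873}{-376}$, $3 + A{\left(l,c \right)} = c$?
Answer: $\frac{62792}{137143} \approx 0.45786$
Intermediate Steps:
$A{\left(l,c \right)} = -3 + c$
$W = \frac{873}{376}$ ($W = \left(-873\right) \left(- \frac{1}{376}\right) = \frac{873}{376} \approx 2.3218$)
$\frac{1}{\frac{A{\left(0,10 + 16 \right)}}{-167} + W} = \frac{1}{\frac{-3 + \left(10 + 16\right)}{-167} + \frac{873}{376}} = \frac{1}{\left(-3 + 26\right) \left(- \frac{1}{167}\right) + \frac{873}{376}} = \frac{1}{23 \left(- \frac{1}{167}\right) + \frac{873}{376}} = \frac{1}{- \frac{23}{167} + \frac{873}{376}} = \frac{1}{\frac{137143}{62792}} = \frac{62792}{137143}$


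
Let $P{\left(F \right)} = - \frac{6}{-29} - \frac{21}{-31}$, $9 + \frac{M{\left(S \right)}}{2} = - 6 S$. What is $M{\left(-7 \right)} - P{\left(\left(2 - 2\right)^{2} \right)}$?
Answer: $\frac{58539}{899} \approx 65.116$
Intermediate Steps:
$M{\left(S \right)} = -18 - 12 S$ ($M{\left(S \right)} = -18 + 2 \left(- 6 S\right) = -18 - 12 S$)
$P{\left(F \right)} = \frac{795}{899}$ ($P{\left(F \right)} = \left(-6\right) \left(- \frac{1}{29}\right) - - \frac{21}{31} = \frac{6}{29} + \frac{21}{31} = \frac{795}{899}$)
$M{\left(-7 \right)} - P{\left(\left(2 - 2\right)^{2} \right)} = \left(-18 - -84\right) - \frac{795}{899} = \left(-18 + 84\right) - \frac{795}{899} = 66 - \frac{795}{899} = \frac{58539}{899}$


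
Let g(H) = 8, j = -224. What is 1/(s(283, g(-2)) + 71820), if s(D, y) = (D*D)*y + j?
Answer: 1/712308 ≈ 1.4039e-6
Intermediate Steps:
s(D, y) = -224 + y*D² (s(D, y) = (D*D)*y - 224 = D²*y - 224 = y*D² - 224 = -224 + y*D²)
1/(s(283, g(-2)) + 71820) = 1/((-224 + 8*283²) + 71820) = 1/((-224 + 8*80089) + 71820) = 1/((-224 + 640712) + 71820) = 1/(640488 + 71820) = 1/712308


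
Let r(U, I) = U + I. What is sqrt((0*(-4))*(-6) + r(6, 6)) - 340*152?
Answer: -51680 + 2*sqrt(3) ≈ -51677.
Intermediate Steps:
r(U, I) = I + U
sqrt((0*(-4))*(-6) + r(6, 6)) - 340*152 = sqrt((0*(-4))*(-6) + (6 + 6)) - 340*152 = sqrt(0*(-6) + 12) - 51680 = sqrt(0 + 12) - 51680 = sqrt(12) - 51680 = 2*sqrt(3) - 51680 = -51680 + 2*sqrt(3)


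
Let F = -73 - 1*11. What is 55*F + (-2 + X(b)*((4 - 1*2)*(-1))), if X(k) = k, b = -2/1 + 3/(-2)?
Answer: -4615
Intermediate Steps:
b = -7/2 (b = -2*1 + 3*(-1/2) = -2 - 3/2 = -7/2 ≈ -3.5000)
F = -84 (F = -73 - 11 = -84)
55*F + (-2 + X(b)*((4 - 1*2)*(-1))) = 55*(-84) + (-2 - 7*(4 - 1*2)*(-1)/2) = -4620 + (-2 - 7*(4 - 2)*(-1)/2) = -4620 + (-2 - 7*(-1)) = -4620 + (-2 - 7/2*(-2)) = -4620 + (-2 + 7) = -4620 + 5 = -4615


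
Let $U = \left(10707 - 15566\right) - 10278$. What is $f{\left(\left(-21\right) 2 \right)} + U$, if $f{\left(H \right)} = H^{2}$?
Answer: $-13373$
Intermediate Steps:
$U = -15137$ ($U = -4859 - 10278 = -15137$)
$f{\left(\left(-21\right) 2 \right)} + U = \left(\left(-21\right) 2\right)^{2} - 15137 = \left(-42\right)^{2} - 15137 = 1764 - 15137 = -13373$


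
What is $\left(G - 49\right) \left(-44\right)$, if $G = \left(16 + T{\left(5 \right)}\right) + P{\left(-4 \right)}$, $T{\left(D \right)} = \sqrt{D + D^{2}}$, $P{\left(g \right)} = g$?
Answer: $1628 - 44 \sqrt{30} \approx 1387.0$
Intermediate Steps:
$G = 12 + \sqrt{30}$ ($G = \left(16 + \sqrt{5 \left(1 + 5\right)}\right) - 4 = \left(16 + \sqrt{5 \cdot 6}\right) - 4 = \left(16 + \sqrt{30}\right) - 4 = 12 + \sqrt{30} \approx 17.477$)
$\left(G - 49\right) \left(-44\right) = \left(\left(12 + \sqrt{30}\right) - 49\right) \left(-44\right) = \left(-37 + \sqrt{30}\right) \left(-44\right) = 1628 - 44 \sqrt{30}$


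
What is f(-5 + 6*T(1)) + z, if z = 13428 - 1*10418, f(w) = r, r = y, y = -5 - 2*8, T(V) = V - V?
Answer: 2989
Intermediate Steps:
T(V) = 0
y = -21 (y = -5 - 16 = -21)
r = -21
f(w) = -21
z = 3010 (z = 13428 - 10418 = 3010)
f(-5 + 6*T(1)) + z = -21 + 3010 = 2989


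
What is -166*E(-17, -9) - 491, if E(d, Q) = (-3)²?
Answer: -1985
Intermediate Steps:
E(d, Q) = 9
-166*E(-17, -9) - 491 = -166*9 - 491 = -1494 - 491 = -1985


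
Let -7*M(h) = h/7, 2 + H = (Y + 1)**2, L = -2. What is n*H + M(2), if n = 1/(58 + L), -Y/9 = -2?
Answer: 2497/392 ≈ 6.3699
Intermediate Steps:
Y = 18 (Y = -9*(-2) = 18)
H = 359 (H = -2 + (18 + 1)**2 = -2 + 19**2 = -2 + 361 = 359)
M(h) = -h/49 (M(h) = -h/(7*7) = -h/49)
n = 1/56 (n = 1/(58 - 2) = 1/56 ≈ 0.017857)
n*H + M(2) = (1/56)*359 - 1/49*2 = 359/56 - 2/49 = 2497/392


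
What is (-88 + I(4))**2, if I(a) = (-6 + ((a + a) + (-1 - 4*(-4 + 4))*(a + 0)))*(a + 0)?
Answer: 9216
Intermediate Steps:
I(a) = a*(-6 + a) (I(a) = (-6 + (2*a + (-1 - 4*0)*a))*a = (-6 + (2*a + (-1 + 0)*a))*a = (-6 + (2*a - a))*a = (-6 + a)*a = a*(-6 + a))
(-88 + I(4))**2 = (-88 + 4*(-6 + 4))**2 = (-88 + 4*(-2))**2 = (-88 - 8)**2 = (-96)**2 = 9216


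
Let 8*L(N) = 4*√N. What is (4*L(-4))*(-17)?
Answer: -68*I ≈ -68.0*I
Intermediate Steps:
L(N) = √N/2 (L(N) = (4*√N)/8 = √N/2)
(4*L(-4))*(-17) = (4*(√(-4)/2))*(-17) = (4*((2*I)/2))*(-17) = (4*I)*(-17) = -68*I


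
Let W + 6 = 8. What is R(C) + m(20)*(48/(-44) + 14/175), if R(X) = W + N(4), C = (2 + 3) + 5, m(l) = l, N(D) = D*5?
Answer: 98/55 ≈ 1.7818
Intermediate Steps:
N(D) = 5*D
W = 2 (W = -6 + 8 = 2)
C = 10 (C = 5 + 5 = 10)
R(X) = 22 (R(X) = 2 + 5*4 = 2 + 20 = 22)
R(C) + m(20)*(48/(-44) + 14/175) = 22 + 20*(48/(-44) + 14/175) = 22 + 20*(48*(-1/44) + 14*(1/175)) = 22 + 20*(-12/11 + 2/25) = 22 + 20*(-278/275) = 22 - 1112/55 = 98/55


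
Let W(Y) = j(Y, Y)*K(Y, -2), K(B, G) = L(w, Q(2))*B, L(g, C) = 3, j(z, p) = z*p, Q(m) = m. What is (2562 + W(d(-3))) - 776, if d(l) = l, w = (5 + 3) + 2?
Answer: 1705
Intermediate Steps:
w = 10 (w = 8 + 2 = 10)
j(z, p) = p*z
K(B, G) = 3*B
W(Y) = 3*Y**3 (W(Y) = (Y*Y)*(3*Y) = Y**2*(3*Y) = 3*Y**3)
(2562 + W(d(-3))) - 776 = (2562 + 3*(-3)**3) - 776 = (2562 + 3*(-27)) - 776 = (2562 - 81) - 776 = 2481 - 776 = 1705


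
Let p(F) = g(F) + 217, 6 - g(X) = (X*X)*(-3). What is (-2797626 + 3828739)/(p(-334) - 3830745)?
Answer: -1031113/3495854 ≈ -0.29495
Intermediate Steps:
g(X) = 6 + 3*X**2 (g(X) = 6 - X*X*(-3) = 6 - X**2*(-3) = 6 - (-3)*X**2 = 6 + 3*X**2)
p(F) = 223 + 3*F**2 (p(F) = (6 + 3*F**2) + 217 = 223 + 3*F**2)
(-2797626 + 3828739)/(p(-334) - 3830745) = (-2797626 + 3828739)/((223 + 3*(-334)**2) - 3830745) = 1031113/((223 + 3*111556) - 3830745) = 1031113/((223 + 334668) - 3830745) = 1031113/(334891 - 3830745) = 1031113/(-3495854) = 1031113*(-1/3495854) = -1031113/3495854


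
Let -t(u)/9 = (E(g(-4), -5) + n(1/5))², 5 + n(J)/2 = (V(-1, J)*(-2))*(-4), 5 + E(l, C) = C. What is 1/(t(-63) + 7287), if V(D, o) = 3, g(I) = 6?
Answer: 1/231 ≈ 0.0043290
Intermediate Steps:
E(l, C) = -5 + C
n(J) = 38 (n(J) = -10 + 2*((3*(-2))*(-4)) = -10 + 2*(-6*(-4)) = -10 + 2*24 = -10 + 48 = 38)
t(u) = -7056 (t(u) = -9*((-5 - 5) + 38)² = -9*(-10 + 38)² = -9*28² = -9*784 = -7056)
1/(t(-63) + 7287) = 1/(-7056 + 7287) = 1/231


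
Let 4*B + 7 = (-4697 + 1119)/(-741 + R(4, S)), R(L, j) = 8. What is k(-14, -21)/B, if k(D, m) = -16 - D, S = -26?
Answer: 5864/1553 ≈ 3.7759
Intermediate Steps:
B = -1553/2932 (B = -7/4 + ((-4697 + 1119)/(-741 + 8))/4 = -7/4 + (-3578/(-733))/4 = -7/4 + (-3578*(-1/733))/4 = -7/4 + (1/4)*(3578/733) = -7/4 + 1789/1466 = -1553/2932 ≈ -0.52967)
k(-14, -21)/B = (-16 - 1*(-14))/(-1553/2932) = (-16 + 14)*(-2932/1553) = -2*(-2932/1553) = 5864/1553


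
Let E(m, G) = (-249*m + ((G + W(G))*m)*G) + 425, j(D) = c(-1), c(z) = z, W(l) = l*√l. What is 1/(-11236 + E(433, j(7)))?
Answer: -118195/13970245514 - 433*I/13970245514 ≈ -8.4605e-6 - 3.0994e-8*I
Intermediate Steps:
W(l) = l^(3/2)
j(D) = -1
E(m, G) = 425 - 249*m + G*m*(G + G^(3/2)) (E(m, G) = (-249*m + ((G + G^(3/2))*m)*G) + 425 = (-249*m + (m*(G + G^(3/2)))*G) + 425 = (-249*m + G*m*(G + G^(3/2))) + 425 = 425 - 249*m + G*m*(G + G^(3/2)))
1/(-11236 + E(433, j(7))) = 1/(-11236 + (425 - 249*433 + 433*(-1)² + 433*(-1)^(5/2))) = 1/(-11236 + (425 - 107817 + 433*1 + 433*I)) = 1/(-11236 + (425 - 107817 + 433 + 433*I)) = 1/(-11236 + (-106959 + 433*I)) = 1/(-118195 + 433*I) = (-118195 - 433*I)/13970245514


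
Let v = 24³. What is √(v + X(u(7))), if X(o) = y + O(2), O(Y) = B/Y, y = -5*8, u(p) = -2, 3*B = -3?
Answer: 3*√6126/2 ≈ 117.40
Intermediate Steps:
B = -1 (B = (⅓)*(-3) = -1)
y = -40
O(Y) = -1/Y
v = 13824
X(o) = -81/2 (X(o) = -40 - 1/2 = -40 - 1*½ = -40 - ½ = -81/2)
√(v + X(u(7))) = √(13824 - 81/2) = √(27567/2) = 3*√6126/2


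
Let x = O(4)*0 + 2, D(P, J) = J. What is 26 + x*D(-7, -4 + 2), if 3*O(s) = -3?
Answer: 22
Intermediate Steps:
O(s) = -1 (O(s) = (1/3)*(-3) = -1)
x = 2 (x = -1*0 + 2 = 0 + 2 = 2)
26 + x*D(-7, -4 + 2) = 26 + 2*(-4 + 2) = 26 + 2*(-2) = 26 - 4 = 22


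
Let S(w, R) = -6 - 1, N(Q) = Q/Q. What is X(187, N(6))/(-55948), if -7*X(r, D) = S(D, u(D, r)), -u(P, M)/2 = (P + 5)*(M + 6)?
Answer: -1/55948 ≈ -1.7874e-5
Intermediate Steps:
N(Q) = 1
u(P, M) = -2*(5 + P)*(6 + M) (u(P, M) = -2*(P + 5)*(M + 6) = -2*(5 + P)*(6 + M))
S(w, R) = -7
X(r, D) = 1 (X(r, D) = -1/7*(-7) = 1)
X(187, N(6))/(-55948) = 1/(-55948) = 1*(-1/55948) = -1/55948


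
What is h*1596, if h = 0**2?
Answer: 0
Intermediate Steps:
h = 0
h*1596 = 0*1596 = 0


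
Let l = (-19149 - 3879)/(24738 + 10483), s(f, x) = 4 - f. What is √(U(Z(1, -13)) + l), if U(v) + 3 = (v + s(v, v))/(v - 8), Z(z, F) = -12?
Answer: 2*I*√29879559245/176105 ≈ 1.9631*I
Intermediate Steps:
U(v) = -3 + 4/(-8 + v) (U(v) = -3 + (v + (4 - v))/(v - 8) = -3 + 4/(-8 + v))
l = -23028/35221 ≈ -0.65381
√(U(Z(1, -13)) + l) = √((28 - 3*(-12))/(-8 - 12) - 23028/35221) = √((28 + 36)/(-20) - 23028/35221) = √(-1/20*64 - 23028/35221) = √(-16/5 - 23028/35221) = √(-678676/176105) = 2*I*√29879559245/176105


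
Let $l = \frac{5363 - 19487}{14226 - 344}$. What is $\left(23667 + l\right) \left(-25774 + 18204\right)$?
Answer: $- \frac{113044588950}{631} \approx -1.7915 \cdot 10^{8}$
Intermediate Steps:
$l = - \frac{642}{631}$ ($l = - \frac{14124}{13882} = \left(-14124\right) \frac{1}{13882} = - \frac{642}{631} \approx -1.0174$)
$\left(23667 + l\right) \left(-25774 + 18204\right) = \left(23667 - \frac{642}{631}\right) \left(-25774 + 18204\right) = \frac{14933235}{631} \left(-7570\right) = - \frac{113044588950}{631}$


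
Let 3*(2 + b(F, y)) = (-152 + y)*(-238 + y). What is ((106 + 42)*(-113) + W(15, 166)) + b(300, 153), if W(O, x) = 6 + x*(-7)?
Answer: -53731/3 ≈ -17910.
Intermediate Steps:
W(O, x) = 6 - 7*x
b(F, y) = -2 + (-238 + y)*(-152 + y)/3 (b(F, y) = -2 + ((-152 + y)*(-238 + y))/3 = -2 + ((-238 + y)*(-152 + y))/3 = -2 + (-238 + y)*(-152 + y)/3)
((106 + 42)*(-113) + W(15, 166)) + b(300, 153) = ((106 + 42)*(-113) + (6 - 7*166)) + (36170/3 - 130*153 + (⅓)*153²) = (148*(-113) + (6 - 1162)) + (36170/3 - 19890 + (⅓)*23409) = (-16724 - 1156) + (36170/3 - 19890 + 7803) = -17880 - 91/3 = -53731/3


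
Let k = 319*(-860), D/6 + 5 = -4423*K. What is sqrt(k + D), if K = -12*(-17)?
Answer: I*sqrt(5688122) ≈ 2385.0*I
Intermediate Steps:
K = 204
D = -5413782 (D = -30 + 6*(-4423*204) = -30 + 6*(-902292) = -30 - 5413752 = -5413782)
k = -274340
sqrt(k + D) = sqrt(-274340 - 5413782) = sqrt(-5688122) = I*sqrt(5688122)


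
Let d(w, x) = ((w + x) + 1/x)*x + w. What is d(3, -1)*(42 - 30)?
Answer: 24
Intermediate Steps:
d(w, x) = w + x*(w + x + 1/x) (d(w, x) = (w + x + 1/x)*x + w = x*(w + x + 1/x) + w = w + x*(w + x + 1/x))
d(3, -1)*(42 - 30) = (1 + 3 + (-1)**2 + 3*(-1))*(42 - 30) = (1 + 3 + 1 - 3)*12 = 2*12 = 24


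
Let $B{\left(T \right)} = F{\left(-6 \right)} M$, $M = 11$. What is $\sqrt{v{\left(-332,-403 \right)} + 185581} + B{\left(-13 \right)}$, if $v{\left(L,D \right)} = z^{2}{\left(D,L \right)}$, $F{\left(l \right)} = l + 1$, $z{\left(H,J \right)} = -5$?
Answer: $-55 + \sqrt{185606} \approx 375.82$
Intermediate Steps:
$F{\left(l \right)} = 1 + l$
$v{\left(L,D \right)} = 25$ ($v{\left(L,D \right)} = \left(-5\right)^{2} = 25$)
$B{\left(T \right)} = -55$ ($B{\left(T \right)} = \left(1 - 6\right) 11 = \left(-5\right) 11 = -55$)
$\sqrt{v{\left(-332,-403 \right)} + 185581} + B{\left(-13 \right)} = \sqrt{25 + 185581} - 55 = \sqrt{185606} - 55 = -55 + \sqrt{185606}$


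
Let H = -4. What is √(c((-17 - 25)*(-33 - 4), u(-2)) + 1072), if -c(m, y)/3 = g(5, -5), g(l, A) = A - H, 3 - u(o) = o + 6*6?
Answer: 5*√43 ≈ 32.787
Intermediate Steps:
u(o) = -33 - o (u(o) = 3 - (o + 6*6) = 3 - (o + 36) = 3 - (36 + o) = 3 + (-36 - o) = -33 - o)
g(l, A) = 4 + A (g(l, A) = A - 1*(-4) = A + 4 = 4 + A)
c(m, y) = 3 (c(m, y) = -3*(4 - 5) = -3*(-1) = 3)
√(c((-17 - 25)*(-33 - 4), u(-2)) + 1072) = √(3 + 1072) = √1075 = 5*√43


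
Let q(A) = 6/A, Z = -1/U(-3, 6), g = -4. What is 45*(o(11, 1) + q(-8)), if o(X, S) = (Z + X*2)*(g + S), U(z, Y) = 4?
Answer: -2970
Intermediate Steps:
Z = -1/4 ≈ -0.25000
o(X, S) = (-4 + S)*(-1/4 + 2*X) (o(X, S) = (-1/4 + X*2)*(-4 + S) = (-1/4 + 2*X)*(-4 + S) = (-4 + S)*(-1/4 + 2*X))
45*(o(11, 1) + q(-8)) = 45*((1 - 8*11 - 1/4*1 + 2*1*11) + 6/(-8)) = 45*((1 - 88 - 1/4 + 22) + 6*(-1/8)) = 45*(-261/4 - 3/4) = 45*(-66) = -2970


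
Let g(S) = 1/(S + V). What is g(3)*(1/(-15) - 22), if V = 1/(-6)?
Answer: -662/85 ≈ -7.7882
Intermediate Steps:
V = -⅙ ≈ -0.16667
g(S) = 1/(-⅙ + S) (g(S) = 1/(S - ⅙) = 1/(-⅙ + S))
g(3)*(1/(-15) - 22) = (6/(-1 + 6*3))*(1/(-15) - 22) = (6/(-1 + 18))*(-1/15 - 22) = (6/17)*(-331/15) = -662/85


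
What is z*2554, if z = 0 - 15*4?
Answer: -153240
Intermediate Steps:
z = -60 (z = 0 - 5*12 = 0 - 60 = -60)
z*2554 = -60*2554 = -153240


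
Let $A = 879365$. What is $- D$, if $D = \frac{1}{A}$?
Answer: $- \frac{1}{879365} \approx -1.1372 \cdot 10^{-6}$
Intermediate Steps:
$D = \frac{1}{879365} \approx 1.1372 \cdot 10^{-6}$
$- D = \left(-1\right) \frac{1}{879365} = - \frac{1}{879365}$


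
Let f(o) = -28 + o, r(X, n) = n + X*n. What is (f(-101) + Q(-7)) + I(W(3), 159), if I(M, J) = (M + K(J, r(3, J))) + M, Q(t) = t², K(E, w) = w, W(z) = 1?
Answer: 558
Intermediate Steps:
I(M, J) = 2*M + 4*J (I(M, J) = (M + J*(1 + 3)) + M = (M + J*4) + M = (M + 4*J) + M = 2*M + 4*J)
(f(-101) + Q(-7)) + I(W(3), 159) = ((-28 - 101) + (-7)²) + (2*1 + 4*159) = (-129 + 49) + (2 + 636) = -80 + 638 = 558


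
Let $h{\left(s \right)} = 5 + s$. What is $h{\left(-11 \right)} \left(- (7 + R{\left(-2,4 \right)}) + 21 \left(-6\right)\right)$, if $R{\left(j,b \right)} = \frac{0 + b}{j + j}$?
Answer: $792$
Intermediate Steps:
$R{\left(j,b \right)} = \frac{b}{2 j}$
$h{\left(-11 \right)} \left(- (7 + R{\left(-2,4 \right)}) + 21 \left(-6\right)\right) = \left(5 - 11\right) \left(- (7 + \frac{1}{2} \cdot 4 \frac{1}{-2}) + 21 \left(-6\right)\right) = - 6 \left(- (7 + \frac{1}{2} \cdot 4 \left(- \frac{1}{2}\right)) - 126\right) = - 6 \left(- (7 - 1) - 126\right) = - 6 \left(\left(-1\right) 6 - 126\right) = - 6 \left(-6 - 126\right) = \left(-6\right) \left(-132\right) = 792$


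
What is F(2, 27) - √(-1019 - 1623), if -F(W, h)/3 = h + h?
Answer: -162 - I*√2642 ≈ -162.0 - 51.4*I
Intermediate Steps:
F(W, h) = -6*h (F(W, h) = -3*(h + h) = -6*h)
F(2, 27) - √(-1019 - 1623) = -6*27 - √(-1019 - 1623) = -162 - √(-2642) = -162 - I*√2642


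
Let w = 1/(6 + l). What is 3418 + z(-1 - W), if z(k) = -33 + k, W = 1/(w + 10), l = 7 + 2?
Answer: 510969/151 ≈ 3383.9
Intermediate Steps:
l = 9
w = 1/15 (w = 1/(6 + 9) = 1/15 ≈ 0.066667)
W = 15/151 (W = 1/(1/15 + 10) = 1/(151/15) = 15/151 ≈ 0.099338)
3418 + z(-1 - W) = 3418 + (-33 + (-1 - 1*15/151)) = 3418 + (-33 + (-1 - 15/151)) = 3418 + (-33 - 166/151) = 3418 - 5149/151 = 510969/151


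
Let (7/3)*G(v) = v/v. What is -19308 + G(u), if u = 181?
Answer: -135153/7 ≈ -19308.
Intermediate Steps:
G(v) = 3/7 (G(v) = 3*(v/v)/7 = (3/7)*1 = 3/7)
-19308 + G(u) = -19308 + 3/7 = -135153/7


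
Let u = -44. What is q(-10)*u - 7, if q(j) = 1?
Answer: -51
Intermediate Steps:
q(-10)*u - 7 = 1*(-44) - 7 = -44 - 7 = -51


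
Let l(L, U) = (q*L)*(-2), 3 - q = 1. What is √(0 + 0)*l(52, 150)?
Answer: 0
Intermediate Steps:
q = 2 (q = 3 - 1*1 = 3 - 1 = 2)
l(L, U) = -4*L (l(L, U) = (2*L)*(-2) = -4*L)
√(0 + 0)*l(52, 150) = √(0 + 0)*(-4*52) = √0*(-208) = 0*(-208) = 0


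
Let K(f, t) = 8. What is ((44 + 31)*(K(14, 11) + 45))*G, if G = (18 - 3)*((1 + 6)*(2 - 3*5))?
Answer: -5425875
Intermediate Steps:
G = -1365 (G = 15*(7*(2 - 15)) = 15*(7*(-13)) = 15*(-91) = -1365)
((44 + 31)*(K(14, 11) + 45))*G = ((44 + 31)*(8 + 45))*(-1365) = (75*53)*(-1365) = 3975*(-1365) = -5425875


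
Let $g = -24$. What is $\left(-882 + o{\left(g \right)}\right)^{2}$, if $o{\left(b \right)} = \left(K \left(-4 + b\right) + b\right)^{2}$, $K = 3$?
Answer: $116251524$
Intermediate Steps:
$o{\left(b \right)} = \left(-12 + 4 b\right)^{2}$ ($o{\left(b \right)} = \left(3 \left(-4 + b\right) + b\right)^{2} = \left(\left(-12 + 3 b\right) + b\right)^{2} = \left(-12 + 4 b\right)^{2}$)
$\left(-882 + o{\left(g \right)}\right)^{2} = \left(-882 + 16 \left(-3 - 24\right)^{2}\right)^{2} = \left(-882 + 16 \left(-27\right)^{2}\right)^{2} = \left(-882 + 16 \cdot 729\right)^{2} = \left(-882 + 11664\right)^{2} = 10782^{2} = 116251524$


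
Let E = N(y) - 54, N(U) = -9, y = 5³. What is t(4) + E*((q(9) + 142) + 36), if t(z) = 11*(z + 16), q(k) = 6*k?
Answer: -14396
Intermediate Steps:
y = 125
E = -63 (E = -9 - 54 = -63)
t(z) = 176 + 11*z (t(z) = 11*(16 + z) = 176 + 11*z)
t(4) + E*((q(9) + 142) + 36) = (176 + 11*4) - 63*((6*9 + 142) + 36) = (176 + 44) - 63*((54 + 142) + 36) = 220 - 63*(196 + 36) = 220 - 63*232 = 220 - 14616 = -14396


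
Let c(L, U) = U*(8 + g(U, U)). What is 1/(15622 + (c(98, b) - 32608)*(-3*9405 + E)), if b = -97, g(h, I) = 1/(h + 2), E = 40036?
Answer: -95/37487434353 ≈ -2.5342e-9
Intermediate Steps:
g(h, I) = 1/(2 + h)
c(L, U) = U*(8 + 1/(2 + U))
1/(15622 + (c(98, b) - 32608)*(-3*9405 + E)) = 1/(15622 + (-97*(17 + 8*(-97))/(2 - 97) - 32608)*(-3*9405 + 40036)) = 1/(15622 + (-97*(17 - 776)/(-95) - 32608)*(-28215 + 40036)) = 1/(15622 + (-97*(-1/95)*(-759) - 32608)*11821) = 1/(15622 + (-73623/95 - 32608)*11821) = 1/(15622 - 3171383/95*11821) = 1/(15622 - 37488918443/95) = 1/(-37487434353/95) = -95/37487434353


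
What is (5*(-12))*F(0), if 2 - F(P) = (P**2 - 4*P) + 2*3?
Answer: 240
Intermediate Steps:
F(P) = -4 - P**2 + 4*P (F(P) = 2 - ((P**2 - 4*P) + 2*3) = 2 - ((P**2 - 4*P) + 6) = 2 - (6 + P**2 - 4*P) = 2 + (-6 - P**2 + 4*P) = -4 - P**2 + 4*P)
(5*(-12))*F(0) = (5*(-12))*(-4 - 1*0**2 + 4*0) = -60*(-4 - 1*0 + 0) = -60*(-4 + 0 + 0) = -60*(-4) = 240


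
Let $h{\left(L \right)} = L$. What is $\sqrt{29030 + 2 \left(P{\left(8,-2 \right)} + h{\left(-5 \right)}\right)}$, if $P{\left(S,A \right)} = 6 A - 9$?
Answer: $\sqrt{28978} \approx 170.23$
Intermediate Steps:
$P{\left(S,A \right)} = -9 + 6 A$
$\sqrt{29030 + 2 \left(P{\left(8,-2 \right)} + h{\left(-5 \right)}\right)} = \sqrt{29030 + 2 \left(\left(-9 + 6 \left(-2\right)\right) - 5\right)} = \sqrt{29030 + 2 \left(\left(-9 - 12\right) - 5\right)} = \sqrt{29030 + 2 \left(-21 - 5\right)} = \sqrt{29030 + 2 \left(-26\right)} = \sqrt{29030 - 52} = \sqrt{28978}$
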